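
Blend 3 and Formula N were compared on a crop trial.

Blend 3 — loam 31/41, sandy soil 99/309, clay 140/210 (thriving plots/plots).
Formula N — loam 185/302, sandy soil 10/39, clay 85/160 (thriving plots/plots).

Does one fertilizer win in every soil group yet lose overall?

Yes

Loam: Blend 3 31/41 = 75.6%, Formula N 185/302 = 61.3% → Blend 3
Sandy soil: Blend 3 99/309 = 32.0%, Formula N 10/39 = 25.6% → Blend 3
Clay: Blend 3 140/210 = 66.7%, Formula N 85/160 = 53.1% → Blend 3
Overall: Blend 3 270/560 = 48.2%, Formula N 280/501 = 55.9% → Formula N
Blend 3 wins each soil group but Formula N wins overall — the comparison reverses. Blend 3's plots skew toward sandy soil, which has a lower base rate.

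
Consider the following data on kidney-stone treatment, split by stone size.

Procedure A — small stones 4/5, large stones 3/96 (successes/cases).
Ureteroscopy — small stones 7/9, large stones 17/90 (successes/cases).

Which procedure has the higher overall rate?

Small stones: Procedure A 4/5 = 80.0%, ureteroscopy 7/9 = 77.8% → Procedure A
Large stones: Procedure A 3/96 = 3.1%, ureteroscopy 17/90 = 18.9% → ureteroscopy
Overall: Procedure A 7/101 = 6.9%, ureteroscopy 24/99 = 24.2% → ureteroscopy
(Neither sweeps every stone group, but ureteroscopy has the higher pooled rate.)

ureteroscopy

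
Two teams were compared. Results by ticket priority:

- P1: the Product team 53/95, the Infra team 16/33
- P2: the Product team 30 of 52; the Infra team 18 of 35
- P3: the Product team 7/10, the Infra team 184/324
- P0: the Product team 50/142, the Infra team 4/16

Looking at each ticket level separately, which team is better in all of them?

P1: the Product team 53/95 = 55.8%, the Infra team 16/33 = 48.5% → the Product team
P2: the Product team 30/52 = 57.7%, the Infra team 18/35 = 51.4% → the Product team
P3: the Product team 7/10 = 70.0%, the Infra team 184/324 = 56.8% → the Product team
P0: the Product team 50/142 = 35.2%, the Infra team 4/16 = 25.0% → the Product team
The Product team has the higher rate in all 4 groups.

the Product team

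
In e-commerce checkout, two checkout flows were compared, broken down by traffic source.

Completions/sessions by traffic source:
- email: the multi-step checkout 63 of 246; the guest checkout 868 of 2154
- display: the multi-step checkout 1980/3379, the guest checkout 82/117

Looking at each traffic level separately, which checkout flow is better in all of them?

the guest checkout

Email: the multi-step checkout 63/246 = 25.6%, the guest checkout 868/2154 = 40.3% → the guest checkout
Display: the multi-step checkout 1980/3379 = 58.6%, the guest checkout 82/117 = 70.1% → the guest checkout
The guest checkout has the higher rate in both groups.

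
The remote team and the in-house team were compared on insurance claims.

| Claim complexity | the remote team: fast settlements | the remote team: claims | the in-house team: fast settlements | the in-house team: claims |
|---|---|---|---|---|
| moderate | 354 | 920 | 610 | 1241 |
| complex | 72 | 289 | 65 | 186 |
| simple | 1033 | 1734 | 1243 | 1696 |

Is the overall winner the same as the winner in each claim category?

Yes

Moderate: the remote team 354/920 = 38.5%, the in-house team 610/1241 = 49.2% → the in-house team
Complex: the remote team 72/289 = 24.9%, the in-house team 65/186 = 34.9% → the in-house team
Simple: the remote team 1033/1734 = 59.6%, the in-house team 1243/1696 = 73.3% → the in-house team
Overall: the remote team 1459/2943 = 49.6%, the in-house team 1918/3123 = 61.4% → the in-house team
The in-house team wins overall and in every claim group — no reversal.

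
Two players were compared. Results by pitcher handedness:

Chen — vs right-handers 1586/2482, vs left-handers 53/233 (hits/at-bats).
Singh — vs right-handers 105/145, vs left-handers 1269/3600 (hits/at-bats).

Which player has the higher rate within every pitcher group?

Singh

Vs right-handers: Chen 1586/2482 = 63.9%, Singh 105/145 = 72.4% → Singh
Vs left-handers: Chen 53/233 = 22.7%, Singh 1269/3600 = 35.2% → Singh
Singh has the higher rate in both groups.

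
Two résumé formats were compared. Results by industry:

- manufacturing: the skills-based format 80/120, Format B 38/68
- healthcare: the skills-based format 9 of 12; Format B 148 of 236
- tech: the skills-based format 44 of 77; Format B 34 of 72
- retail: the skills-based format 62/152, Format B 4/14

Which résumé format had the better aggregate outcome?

Manufacturing: the skills-based format 80/120 = 66.7%, Format B 38/68 = 55.9% → the skills-based format
Healthcare: the skills-based format 9/12 = 75.0%, Format B 148/236 = 62.7% → the skills-based format
Tech: the skills-based format 44/77 = 57.1%, Format B 34/72 = 47.2% → the skills-based format
Retail: the skills-based format 62/152 = 40.8%, Format B 4/14 = 28.6% → the skills-based format
Overall: the skills-based format 195/361 = 54.0%, Format B 224/390 = 57.4% → Format B
(The skills-based format wins every industry group but Format B wins overall — the skills-based format's applications skew toward the low-rate retail group.)

Format B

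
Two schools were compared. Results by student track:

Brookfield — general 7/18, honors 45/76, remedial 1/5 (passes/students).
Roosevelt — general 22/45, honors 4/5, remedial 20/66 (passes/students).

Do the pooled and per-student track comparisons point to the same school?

General: Brookfield 7/18 = 38.9%, Roosevelt 22/45 = 48.9% → Roosevelt
Honors: Brookfield 45/76 = 59.2%, Roosevelt 4/5 = 80.0% → Roosevelt
Remedial: Brookfield 1/5 = 20.0%, Roosevelt 20/66 = 30.3% → Roosevelt
Overall: Brookfield 53/99 = 53.5%, Roosevelt 46/116 = 39.7% → Brookfield
Roosevelt wins each student group but Brookfield wins overall — the comparison reverses. Roosevelt's students skew toward remedial, which has a lower base rate.

No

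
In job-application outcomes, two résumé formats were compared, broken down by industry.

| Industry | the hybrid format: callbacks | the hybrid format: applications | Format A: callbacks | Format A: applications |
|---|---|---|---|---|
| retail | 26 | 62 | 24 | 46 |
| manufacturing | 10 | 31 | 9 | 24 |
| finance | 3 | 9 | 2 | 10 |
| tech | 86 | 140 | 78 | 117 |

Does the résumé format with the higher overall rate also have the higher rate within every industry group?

Retail: the hybrid format 26/62 = 41.9%, Format A 24/46 = 52.2% → Format A
Manufacturing: the hybrid format 10/31 = 32.3%, Format A 9/24 = 37.5% → Format A
Finance: the hybrid format 3/9 = 33.3%, Format A 2/10 = 20.0% → the hybrid format
Tech: the hybrid format 86/140 = 61.4%, Format A 78/117 = 66.7% → Format A
Overall: the hybrid format 125/242 = 51.7%, Format A 113/197 = 57.4% → Format A
Neither sweeps: the hybrid format wins 1 of 4 groups, Format A wins 3. Format A wins overall but not every group — no Simpson reversal.

No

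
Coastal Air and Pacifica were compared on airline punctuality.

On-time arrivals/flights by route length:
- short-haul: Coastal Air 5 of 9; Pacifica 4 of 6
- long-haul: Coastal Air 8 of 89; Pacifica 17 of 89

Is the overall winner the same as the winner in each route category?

Short-haul: Coastal Air 5/9 = 55.6%, Pacifica 4/6 = 66.7% → Pacifica
Long-haul: Coastal Air 8/89 = 9.0%, Pacifica 17/89 = 19.1% → Pacifica
Overall: Coastal Air 13/98 = 13.3%, Pacifica 21/95 = 22.1% → Pacifica
Pacifica wins overall and in every route group — no reversal.

Yes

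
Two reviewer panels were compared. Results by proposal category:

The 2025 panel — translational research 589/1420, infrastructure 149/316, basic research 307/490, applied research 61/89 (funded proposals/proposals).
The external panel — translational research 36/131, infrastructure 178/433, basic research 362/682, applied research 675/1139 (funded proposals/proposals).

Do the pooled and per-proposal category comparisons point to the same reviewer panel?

Translational research: the 2025 panel 589/1420 = 41.5%, the external panel 36/131 = 27.5% → the 2025 panel
Infrastructure: the 2025 panel 149/316 = 47.2%, the external panel 178/433 = 41.1% → the 2025 panel
Basic research: the 2025 panel 307/490 = 62.7%, the external panel 362/682 = 53.1% → the 2025 panel
Applied research: the 2025 panel 61/89 = 68.5%, the external panel 675/1139 = 59.3% → the 2025 panel
Overall: the 2025 panel 1106/2315 = 47.8%, the external panel 1251/2385 = 52.5% → the external panel
The 2025 panel wins each proposal group but the external panel wins overall — the comparison reverses. The 2025 panel's proposals skew toward translational research, which has a lower base rate.

No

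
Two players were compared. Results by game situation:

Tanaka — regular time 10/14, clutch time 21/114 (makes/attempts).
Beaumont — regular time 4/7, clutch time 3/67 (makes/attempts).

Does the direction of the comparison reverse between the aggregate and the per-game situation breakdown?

Regular time: Tanaka 10/14 = 71.4%, Beaumont 4/7 = 57.1% → Tanaka
Clutch time: Tanaka 21/114 = 18.4%, Beaumont 3/67 = 4.5% → Tanaka
Overall: Tanaka 31/128 = 24.2%, Beaumont 7/74 = 9.5% → Tanaka
Tanaka wins overall and in every game group — no reversal.

No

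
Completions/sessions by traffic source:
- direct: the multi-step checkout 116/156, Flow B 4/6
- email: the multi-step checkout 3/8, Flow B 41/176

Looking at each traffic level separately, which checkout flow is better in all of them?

Direct: the multi-step checkout 116/156 = 74.4%, Flow B 4/6 = 66.7% → the multi-step checkout
Email: the multi-step checkout 3/8 = 37.5%, Flow B 41/176 = 23.3% → the multi-step checkout
The multi-step checkout has the higher rate in both groups.

the multi-step checkout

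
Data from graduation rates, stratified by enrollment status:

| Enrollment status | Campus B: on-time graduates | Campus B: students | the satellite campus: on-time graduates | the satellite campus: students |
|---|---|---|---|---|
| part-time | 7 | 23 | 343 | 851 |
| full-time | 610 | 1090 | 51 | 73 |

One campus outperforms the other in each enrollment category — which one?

the satellite campus

Part-time: Campus B 7/23 = 30.4%, the satellite campus 343/851 = 40.3% → the satellite campus
Full-time: Campus B 610/1090 = 56.0%, the satellite campus 51/73 = 69.9% → the satellite campus
The satellite campus has the higher rate in both groups.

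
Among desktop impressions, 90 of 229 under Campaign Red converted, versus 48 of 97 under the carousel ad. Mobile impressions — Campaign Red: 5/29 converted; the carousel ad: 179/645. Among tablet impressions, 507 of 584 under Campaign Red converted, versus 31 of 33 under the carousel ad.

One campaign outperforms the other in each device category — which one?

the carousel ad

Desktop: Campaign Red 90/229 = 39.3%, the carousel ad 48/97 = 49.5% → the carousel ad
Mobile: Campaign Red 5/29 = 17.2%, the carousel ad 179/645 = 27.8% → the carousel ad
Tablet: Campaign Red 507/584 = 86.8%, the carousel ad 31/33 = 93.9% → the carousel ad
The carousel ad has the higher rate in all 3 groups.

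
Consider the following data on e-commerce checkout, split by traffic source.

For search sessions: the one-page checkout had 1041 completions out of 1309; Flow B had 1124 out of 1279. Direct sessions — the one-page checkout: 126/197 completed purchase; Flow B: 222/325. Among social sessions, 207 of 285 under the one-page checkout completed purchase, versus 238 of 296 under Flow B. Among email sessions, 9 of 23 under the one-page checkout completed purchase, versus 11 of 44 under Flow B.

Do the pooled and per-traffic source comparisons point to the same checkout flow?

Search: the one-page checkout 1041/1309 = 79.5%, Flow B 1124/1279 = 87.9% → Flow B
Direct: the one-page checkout 126/197 = 64.0%, Flow B 222/325 = 68.3% → Flow B
Social: the one-page checkout 207/285 = 72.6%, Flow B 238/296 = 80.4% → Flow B
Email: the one-page checkout 9/23 = 39.1%, Flow B 11/44 = 25.0% → the one-page checkout
Overall: the one-page checkout 1383/1814 = 76.2%, Flow B 1595/1944 = 82.0% → Flow B
Neither sweeps: the one-page checkout wins 1 of 4 groups, Flow B wins 3. Flow B wins overall but not every group — no Simpson reversal.

No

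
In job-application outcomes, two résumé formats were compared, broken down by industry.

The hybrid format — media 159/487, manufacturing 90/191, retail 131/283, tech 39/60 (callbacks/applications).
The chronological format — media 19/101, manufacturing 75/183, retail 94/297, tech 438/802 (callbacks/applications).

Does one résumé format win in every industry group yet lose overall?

Media: the hybrid format 159/487 = 32.6%, the chronological format 19/101 = 18.8% → the hybrid format
Manufacturing: the hybrid format 90/191 = 47.1%, the chronological format 75/183 = 41.0% → the hybrid format
Retail: the hybrid format 131/283 = 46.3%, the chronological format 94/297 = 31.6% → the hybrid format
Tech: the hybrid format 39/60 = 65.0%, the chronological format 438/802 = 54.6% → the hybrid format
Overall: the hybrid format 419/1021 = 41.0%, the chronological format 626/1383 = 45.3% → the chronological format
The hybrid format wins each industry group but the chronological format wins overall — the comparison reverses. The hybrid format's applications skew toward media, which has a lower base rate.

Yes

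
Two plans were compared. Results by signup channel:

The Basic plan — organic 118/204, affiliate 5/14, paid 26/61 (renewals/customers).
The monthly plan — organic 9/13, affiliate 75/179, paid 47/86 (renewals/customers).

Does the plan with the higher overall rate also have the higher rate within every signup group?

Organic: the Basic plan 118/204 = 57.8%, the monthly plan 9/13 = 69.2% → the monthly plan
Affiliate: the Basic plan 5/14 = 35.7%, the monthly plan 75/179 = 41.9% → the monthly plan
Paid: the Basic plan 26/61 = 42.6%, the monthly plan 47/86 = 54.7% → the monthly plan
Overall: the Basic plan 149/279 = 53.4%, the monthly plan 131/278 = 47.1% → the Basic plan
The monthly plan wins each signup group but the Basic plan wins overall — the comparison reverses. The monthly plan's customers skew toward affiliate, which has a lower base rate.

No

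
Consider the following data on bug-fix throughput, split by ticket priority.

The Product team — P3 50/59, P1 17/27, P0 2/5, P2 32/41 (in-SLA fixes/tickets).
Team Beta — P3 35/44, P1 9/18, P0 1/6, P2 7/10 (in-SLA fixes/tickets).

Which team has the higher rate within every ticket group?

P3: the Product team 50/59 = 84.7%, Team Beta 35/44 = 79.5% → the Product team
P1: the Product team 17/27 = 63.0%, Team Beta 9/18 = 50.0% → the Product team
P0: the Product team 2/5 = 40.0%, Team Beta 1/6 = 16.7% → the Product team
P2: the Product team 32/41 = 78.0%, Team Beta 7/10 = 70.0% → the Product team
The Product team has the higher rate in all 4 groups.

the Product team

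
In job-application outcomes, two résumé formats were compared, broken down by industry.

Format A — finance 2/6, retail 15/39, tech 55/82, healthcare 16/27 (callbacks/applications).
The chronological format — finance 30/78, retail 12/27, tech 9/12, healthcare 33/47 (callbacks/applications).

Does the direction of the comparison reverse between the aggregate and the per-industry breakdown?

Finance: Format A 2/6 = 33.3%, the chronological format 30/78 = 38.5% → the chronological format
Retail: Format A 15/39 = 38.5%, the chronological format 12/27 = 44.4% → the chronological format
Tech: Format A 55/82 = 67.1%, the chronological format 9/12 = 75.0% → the chronological format
Healthcare: Format A 16/27 = 59.3%, the chronological format 33/47 = 70.2% → the chronological format
Overall: Format A 88/154 = 57.1%, the chronological format 84/164 = 51.2% → Format A
The chronological format wins each industry group but Format A wins overall — the comparison reverses. The chronological format's applications skew toward finance, which has a lower base rate.

Yes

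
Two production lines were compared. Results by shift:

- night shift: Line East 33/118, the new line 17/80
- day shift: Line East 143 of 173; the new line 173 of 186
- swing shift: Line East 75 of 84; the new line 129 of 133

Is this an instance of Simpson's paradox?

Night shift: Line East 33/118 = 28.0%, the new line 17/80 = 21.2% → Line East
Day shift: Line East 143/173 = 82.7%, the new line 173/186 = 93.0% → the new line
Swing shift: Line East 75/84 = 89.3%, the new line 129/133 = 97.0% → the new line
Overall: Line East 251/375 = 66.9%, the new line 319/399 = 79.9% → the new line
Neither sweeps: Line East wins 1 of 3 groups, the new line wins 2. The new line wins overall but not every group — no Simpson reversal.

No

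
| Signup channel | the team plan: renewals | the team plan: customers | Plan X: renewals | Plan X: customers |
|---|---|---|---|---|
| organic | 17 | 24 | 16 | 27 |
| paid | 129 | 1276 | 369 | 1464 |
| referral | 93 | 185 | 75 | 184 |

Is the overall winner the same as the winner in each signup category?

Organic: the team plan 17/24 = 70.8%, Plan X 16/27 = 59.3% → the team plan
Paid: the team plan 129/1276 = 10.1%, Plan X 369/1464 = 25.2% → Plan X
Referral: the team plan 93/185 = 50.3%, Plan X 75/184 = 40.8% → the team plan
Overall: the team plan 239/1485 = 16.1%, Plan X 460/1675 = 27.5% → Plan X
Neither sweeps: the team plan wins 2 of 3 groups, Plan X wins 1. Plan X wins overall but not every group — no Simpson reversal.

No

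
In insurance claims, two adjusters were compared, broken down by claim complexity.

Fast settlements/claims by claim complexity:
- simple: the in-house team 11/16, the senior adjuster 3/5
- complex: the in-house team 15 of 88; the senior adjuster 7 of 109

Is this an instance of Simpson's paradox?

Simple: the in-house team 11/16 = 68.8%, the senior adjuster 3/5 = 60.0% → the in-house team
Complex: the in-house team 15/88 = 17.0%, the senior adjuster 7/109 = 6.4% → the in-house team
Overall: the in-house team 26/104 = 25.0%, the senior adjuster 10/114 = 8.8% → the in-house team
The in-house team wins overall and in every claim group — no reversal.

No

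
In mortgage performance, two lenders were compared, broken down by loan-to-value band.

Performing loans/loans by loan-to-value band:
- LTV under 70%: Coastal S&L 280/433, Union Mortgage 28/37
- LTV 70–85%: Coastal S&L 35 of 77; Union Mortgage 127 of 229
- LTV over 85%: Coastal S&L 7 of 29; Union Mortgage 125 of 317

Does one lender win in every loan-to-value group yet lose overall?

LTV under 70%: Coastal S&L 280/433 = 64.7%, Union Mortgage 28/37 = 75.7% → Union Mortgage
LTV 70–85%: Coastal S&L 35/77 = 45.5%, Union Mortgage 127/229 = 55.5% → Union Mortgage
LTV over 85%: Coastal S&L 7/29 = 24.1%, Union Mortgage 125/317 = 39.4% → Union Mortgage
Overall: Coastal S&L 322/539 = 59.7%, Union Mortgage 280/583 = 48.0% → Coastal S&L
Union Mortgage wins each loan-to-value group but Coastal S&L wins overall — the comparison reverses. Union Mortgage's loans skew toward LTV over 85%, which has a lower base rate.

Yes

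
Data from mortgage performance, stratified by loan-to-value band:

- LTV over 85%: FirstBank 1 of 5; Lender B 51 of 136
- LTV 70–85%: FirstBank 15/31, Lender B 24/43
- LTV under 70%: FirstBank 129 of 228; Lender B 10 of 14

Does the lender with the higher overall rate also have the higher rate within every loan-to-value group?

No

LTV over 85%: FirstBank 1/5 = 20.0%, Lender B 51/136 = 37.5% → Lender B
LTV 70–85%: FirstBank 15/31 = 48.4%, Lender B 24/43 = 55.8% → Lender B
LTV under 70%: FirstBank 129/228 = 56.6%, Lender B 10/14 = 71.4% → Lender B
Overall: FirstBank 145/264 = 54.9%, Lender B 85/193 = 44.0% → FirstBank
Lender B wins each loan-to-value group but FirstBank wins overall — the comparison reverses. Lender B's loans skew toward LTV over 85%, which has a lower base rate.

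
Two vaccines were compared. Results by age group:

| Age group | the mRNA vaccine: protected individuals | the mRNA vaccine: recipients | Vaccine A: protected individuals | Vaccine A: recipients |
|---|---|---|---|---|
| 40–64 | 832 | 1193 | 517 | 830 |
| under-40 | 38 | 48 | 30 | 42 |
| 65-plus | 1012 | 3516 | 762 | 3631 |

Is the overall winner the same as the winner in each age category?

Yes

40–64: the mRNA vaccine 832/1193 = 69.7%, Vaccine A 517/830 = 62.3% → the mRNA vaccine
Under-40: the mRNA vaccine 38/48 = 79.2%, Vaccine A 30/42 = 71.4% → the mRNA vaccine
65-plus: the mRNA vaccine 1012/3516 = 28.8%, Vaccine A 762/3631 = 21.0% → the mRNA vaccine
Overall: the mRNA vaccine 1882/4757 = 39.6%, Vaccine A 1309/4503 = 29.1% → the mRNA vaccine
The mRNA vaccine wins overall and in every age group — no reversal.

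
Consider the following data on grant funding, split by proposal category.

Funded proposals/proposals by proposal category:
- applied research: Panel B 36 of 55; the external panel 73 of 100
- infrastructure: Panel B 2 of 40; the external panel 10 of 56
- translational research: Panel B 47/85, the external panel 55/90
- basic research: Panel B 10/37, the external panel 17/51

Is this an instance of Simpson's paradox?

Applied research: Panel B 36/55 = 65.5%, the external panel 73/100 = 73.0% → the external panel
Infrastructure: Panel B 2/40 = 5.0%, the external panel 10/56 = 17.9% → the external panel
Translational research: Panel B 47/85 = 55.3%, the external panel 55/90 = 61.1% → the external panel
Basic research: Panel B 10/37 = 27.0%, the external panel 17/51 = 33.3% → the external panel
Overall: Panel B 95/217 = 43.8%, the external panel 155/297 = 52.2% → the external panel
The external panel wins overall and in every proposal group — no reversal.

No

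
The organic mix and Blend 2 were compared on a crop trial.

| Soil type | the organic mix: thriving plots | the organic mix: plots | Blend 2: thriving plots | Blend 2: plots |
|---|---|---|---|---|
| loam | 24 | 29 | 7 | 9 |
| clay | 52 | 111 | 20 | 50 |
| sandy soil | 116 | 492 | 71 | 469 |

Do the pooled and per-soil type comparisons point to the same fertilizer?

Loam: the organic mix 24/29 = 82.8%, Blend 2 7/9 = 77.8% → the organic mix
Clay: the organic mix 52/111 = 46.8%, Blend 2 20/50 = 40.0% → the organic mix
Sandy soil: the organic mix 116/492 = 23.6%, Blend 2 71/469 = 15.1% → the organic mix
Overall: the organic mix 192/632 = 30.4%, Blend 2 98/528 = 18.6% → the organic mix
The organic mix wins overall and in every soil group — no reversal.

Yes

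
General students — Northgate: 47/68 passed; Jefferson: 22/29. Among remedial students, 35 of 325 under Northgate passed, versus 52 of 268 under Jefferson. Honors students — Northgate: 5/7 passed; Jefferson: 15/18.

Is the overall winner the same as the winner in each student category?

General: Northgate 47/68 = 69.1%, Jefferson 22/29 = 75.9% → Jefferson
Remedial: Northgate 35/325 = 10.8%, Jefferson 52/268 = 19.4% → Jefferson
Honors: Northgate 5/7 = 71.4%, Jefferson 15/18 = 83.3% → Jefferson
Overall: Northgate 87/400 = 21.8%, Jefferson 89/315 = 28.3% → Jefferson
Jefferson wins overall and in every student group — no reversal.

Yes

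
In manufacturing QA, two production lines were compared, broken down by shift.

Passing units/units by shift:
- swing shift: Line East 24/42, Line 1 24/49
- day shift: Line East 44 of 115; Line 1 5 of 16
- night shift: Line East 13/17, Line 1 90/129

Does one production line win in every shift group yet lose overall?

Yes

Swing shift: Line East 24/42 = 57.1%, Line 1 24/49 = 49.0% → Line East
Day shift: Line East 44/115 = 38.3%, Line 1 5/16 = 31.2% → Line East
Night shift: Line East 13/17 = 76.5%, Line 1 90/129 = 69.8% → Line East
Overall: Line East 81/174 = 46.6%, Line 1 119/194 = 61.3% → Line 1
Line East wins each shift group but Line 1 wins overall — the comparison reverses. Line East's units skew toward day shift, which has a lower base rate.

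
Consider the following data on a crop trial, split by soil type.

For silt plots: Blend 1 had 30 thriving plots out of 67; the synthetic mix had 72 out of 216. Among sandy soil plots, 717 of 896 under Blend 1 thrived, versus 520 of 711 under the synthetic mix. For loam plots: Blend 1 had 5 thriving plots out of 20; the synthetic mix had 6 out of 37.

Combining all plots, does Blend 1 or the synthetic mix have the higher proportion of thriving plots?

Blend 1

Silt: Blend 1 30/67 = 44.8%, the synthetic mix 72/216 = 33.3% → Blend 1
Sandy soil: Blend 1 717/896 = 80.0%, the synthetic mix 520/711 = 73.1% → Blend 1
Loam: Blend 1 5/20 = 25.0%, the synthetic mix 6/37 = 16.2% → Blend 1
Overall: Blend 1 752/983 = 76.5%, the synthetic mix 598/964 = 62.0% → Blend 1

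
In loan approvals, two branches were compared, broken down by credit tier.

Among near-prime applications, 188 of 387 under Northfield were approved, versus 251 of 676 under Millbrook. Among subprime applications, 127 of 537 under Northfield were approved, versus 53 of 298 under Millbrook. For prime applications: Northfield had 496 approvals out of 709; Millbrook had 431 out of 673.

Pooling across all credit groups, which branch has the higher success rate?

Near-prime: Northfield 188/387 = 48.6%, Millbrook 251/676 = 37.1% → Northfield
Subprime: Northfield 127/537 = 23.6%, Millbrook 53/298 = 17.8% → Northfield
Prime: Northfield 496/709 = 70.0%, Millbrook 431/673 = 64.0% → Northfield
Overall: Northfield 811/1633 = 49.7%, Millbrook 735/1647 = 44.6% → Northfield

Northfield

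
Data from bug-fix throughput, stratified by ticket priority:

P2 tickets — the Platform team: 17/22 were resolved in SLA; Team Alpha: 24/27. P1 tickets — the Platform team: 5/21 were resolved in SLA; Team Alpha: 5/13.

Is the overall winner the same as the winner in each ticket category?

P2: the Platform team 17/22 = 77.3%, Team Alpha 24/27 = 88.9% → Team Alpha
P1: the Platform team 5/21 = 23.8%, Team Alpha 5/13 = 38.5% → Team Alpha
Overall: the Platform team 22/43 = 51.2%, Team Alpha 29/40 = 72.5% → Team Alpha
Team Alpha wins overall and in every ticket group — no reversal.

Yes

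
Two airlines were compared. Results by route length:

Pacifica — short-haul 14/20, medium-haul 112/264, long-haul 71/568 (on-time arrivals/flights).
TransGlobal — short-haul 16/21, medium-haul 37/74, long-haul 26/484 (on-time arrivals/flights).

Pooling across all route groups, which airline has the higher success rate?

Pacifica

Short-haul: Pacifica 14/20 = 70.0%, TransGlobal 16/21 = 76.2% → TransGlobal
Medium-haul: Pacifica 112/264 = 42.4%, TransGlobal 37/74 = 50.0% → TransGlobal
Long-haul: Pacifica 71/568 = 12.5%, TransGlobal 26/484 = 5.4% → Pacifica
Overall: Pacifica 197/852 = 23.1%, TransGlobal 79/579 = 13.6% → Pacifica
(Neither sweeps every route group, but Pacifica has the higher pooled rate.)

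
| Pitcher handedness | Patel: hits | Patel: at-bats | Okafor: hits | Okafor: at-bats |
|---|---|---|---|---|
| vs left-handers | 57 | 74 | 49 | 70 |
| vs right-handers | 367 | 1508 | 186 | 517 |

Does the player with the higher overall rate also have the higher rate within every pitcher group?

Vs left-handers: Patel 57/74 = 77.0%, Okafor 49/70 = 70.0% → Patel
Vs right-handers: Patel 367/1508 = 24.3%, Okafor 186/517 = 36.0% → Okafor
Overall: Patel 424/1582 = 26.8%, Okafor 235/587 = 40.0% → Okafor
Neither sweeps: Patel wins 1 of 2 groups, Okafor wins 1. Okafor wins overall but not every group — no Simpson reversal.

No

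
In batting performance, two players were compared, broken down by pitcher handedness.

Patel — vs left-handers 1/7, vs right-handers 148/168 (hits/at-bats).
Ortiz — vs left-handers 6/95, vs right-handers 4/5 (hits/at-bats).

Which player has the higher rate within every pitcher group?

Patel

Vs left-handers: Patel 1/7 = 14.3%, Ortiz 6/95 = 6.3% → Patel
Vs right-handers: Patel 148/168 = 88.1%, Ortiz 4/5 = 80.0% → Patel
Patel has the higher rate in both groups.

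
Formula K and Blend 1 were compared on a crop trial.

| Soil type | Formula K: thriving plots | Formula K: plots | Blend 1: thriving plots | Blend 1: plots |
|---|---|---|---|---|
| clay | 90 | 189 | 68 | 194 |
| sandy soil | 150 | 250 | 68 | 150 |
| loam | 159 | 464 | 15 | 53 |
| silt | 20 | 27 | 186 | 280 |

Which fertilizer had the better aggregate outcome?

Blend 1

Clay: Formula K 90/189 = 47.6%, Blend 1 68/194 = 35.1% → Formula K
Sandy soil: Formula K 150/250 = 60.0%, Blend 1 68/150 = 45.3% → Formula K
Loam: Formula K 159/464 = 34.3%, Blend 1 15/53 = 28.3% → Formula K
Silt: Formula K 20/27 = 74.1%, Blend 1 186/280 = 66.4% → Formula K
Overall: Formula K 419/930 = 45.1%, Blend 1 337/677 = 49.8% → Blend 1
(Formula K wins every soil group but Blend 1 wins overall — Formula K's plots skew toward the low-rate loam group.)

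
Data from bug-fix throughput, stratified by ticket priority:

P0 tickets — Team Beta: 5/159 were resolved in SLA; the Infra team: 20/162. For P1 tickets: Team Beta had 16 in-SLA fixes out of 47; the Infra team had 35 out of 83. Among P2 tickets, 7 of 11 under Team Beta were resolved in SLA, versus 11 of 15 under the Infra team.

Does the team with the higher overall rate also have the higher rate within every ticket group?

Yes

P0: Team Beta 5/159 = 3.1%, the Infra team 20/162 = 12.3% → the Infra team
P1: Team Beta 16/47 = 34.0%, the Infra team 35/83 = 42.2% → the Infra team
P2: Team Beta 7/11 = 63.6%, the Infra team 11/15 = 73.3% → the Infra team
Overall: Team Beta 28/217 = 12.9%, the Infra team 66/260 = 25.4% → the Infra team
The Infra team wins overall and in every ticket group — no reversal.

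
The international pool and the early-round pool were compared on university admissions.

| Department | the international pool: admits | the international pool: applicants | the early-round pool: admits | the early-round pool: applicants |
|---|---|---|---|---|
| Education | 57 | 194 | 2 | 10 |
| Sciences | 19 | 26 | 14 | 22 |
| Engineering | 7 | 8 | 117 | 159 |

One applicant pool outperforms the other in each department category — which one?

Education: the international pool 57/194 = 29.4%, the early-round pool 2/10 = 20.0% → the international pool
Sciences: the international pool 19/26 = 73.1%, the early-round pool 14/22 = 63.6% → the international pool
Engineering: the international pool 7/8 = 87.5%, the early-round pool 117/159 = 73.6% → the international pool
The international pool has the higher rate in all 3 groups.

the international pool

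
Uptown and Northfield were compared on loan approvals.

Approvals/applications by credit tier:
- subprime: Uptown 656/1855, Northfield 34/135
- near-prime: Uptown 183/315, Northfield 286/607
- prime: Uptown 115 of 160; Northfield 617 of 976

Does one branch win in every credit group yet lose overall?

Yes

Subprime: Uptown 656/1855 = 35.4%, Northfield 34/135 = 25.2% → Uptown
Near-prime: Uptown 183/315 = 58.1%, Northfield 286/607 = 47.1% → Uptown
Prime: Uptown 115/160 = 71.9%, Northfield 617/976 = 63.2% → Uptown
Overall: Uptown 954/2330 = 40.9%, Northfield 937/1718 = 54.5% → Northfield
Uptown wins each credit group but Northfield wins overall — the comparison reverses. Uptown's applications skew toward subprime, which has a lower base rate.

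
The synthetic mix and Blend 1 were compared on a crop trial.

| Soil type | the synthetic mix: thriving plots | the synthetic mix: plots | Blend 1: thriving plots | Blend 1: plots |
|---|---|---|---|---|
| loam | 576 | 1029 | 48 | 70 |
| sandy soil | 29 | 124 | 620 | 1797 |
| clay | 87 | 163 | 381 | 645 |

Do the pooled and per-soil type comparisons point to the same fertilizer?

No

Loam: the synthetic mix 576/1029 = 56.0%, Blend 1 48/70 = 68.6% → Blend 1
Sandy soil: the synthetic mix 29/124 = 23.4%, Blend 1 620/1797 = 34.5% → Blend 1
Clay: the synthetic mix 87/163 = 53.4%, Blend 1 381/645 = 59.1% → Blend 1
Overall: the synthetic mix 692/1316 = 52.6%, Blend 1 1049/2512 = 41.8% → the synthetic mix
Blend 1 wins each soil group but the synthetic mix wins overall — the comparison reverses. Blend 1's plots skew toward sandy soil, which has a lower base rate.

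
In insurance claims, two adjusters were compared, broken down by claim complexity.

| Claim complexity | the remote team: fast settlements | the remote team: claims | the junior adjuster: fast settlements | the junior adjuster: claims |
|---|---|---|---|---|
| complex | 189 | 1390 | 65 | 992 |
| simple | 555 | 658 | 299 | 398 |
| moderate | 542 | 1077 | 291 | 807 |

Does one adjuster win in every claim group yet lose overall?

Complex: the remote team 189/1390 = 13.6%, the junior adjuster 65/992 = 6.6% → the remote team
Simple: the remote team 555/658 = 84.3%, the junior adjuster 299/398 = 75.1% → the remote team
Moderate: the remote team 542/1077 = 50.3%, the junior adjuster 291/807 = 36.1% → the remote team
Overall: the remote team 1286/3125 = 41.2%, the junior adjuster 655/2197 = 29.8% → the remote team
The remote team wins overall and in every claim group — no reversal.

No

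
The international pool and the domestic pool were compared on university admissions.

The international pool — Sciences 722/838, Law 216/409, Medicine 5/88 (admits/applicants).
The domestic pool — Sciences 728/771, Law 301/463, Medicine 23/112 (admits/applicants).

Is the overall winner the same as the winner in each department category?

Yes

Sciences: the international pool 722/838 = 86.2%, the domestic pool 728/771 = 94.4% → the domestic pool
Law: the international pool 216/409 = 52.8%, the domestic pool 301/463 = 65.0% → the domestic pool
Medicine: the international pool 5/88 = 5.7%, the domestic pool 23/112 = 20.5% → the domestic pool
Overall: the international pool 943/1335 = 70.6%, the domestic pool 1052/1346 = 78.2% → the domestic pool
The domestic pool wins overall and in every department group — no reversal.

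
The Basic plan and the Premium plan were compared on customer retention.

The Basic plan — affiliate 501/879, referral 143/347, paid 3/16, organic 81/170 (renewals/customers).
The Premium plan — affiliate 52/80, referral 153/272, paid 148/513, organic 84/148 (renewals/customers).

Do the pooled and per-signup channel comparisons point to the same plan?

No

Affiliate: the Basic plan 501/879 = 57.0%, the Premium plan 52/80 = 65.0% → the Premium plan
Referral: the Basic plan 143/347 = 41.2%, the Premium plan 153/272 = 56.2% → the Premium plan
Paid: the Basic plan 3/16 = 18.8%, the Premium plan 148/513 = 28.8% → the Premium plan
Organic: the Basic plan 81/170 = 47.6%, the Premium plan 84/148 = 56.8% → the Premium plan
Overall: the Basic plan 728/1412 = 51.6%, the Premium plan 437/1013 = 43.1% → the Basic plan
The Premium plan wins each signup group but the Basic plan wins overall — the comparison reverses. The Premium plan's customers skew toward paid, which has a lower base rate.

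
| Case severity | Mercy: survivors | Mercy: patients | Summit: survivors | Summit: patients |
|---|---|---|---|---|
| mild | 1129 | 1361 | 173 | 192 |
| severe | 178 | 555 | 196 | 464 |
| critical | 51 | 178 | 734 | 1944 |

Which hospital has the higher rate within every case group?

Mild: Mercy 1129/1361 = 83.0%, Summit 173/192 = 90.1% → Summit
Severe: Mercy 178/555 = 32.1%, Summit 196/464 = 42.2% → Summit
Critical: Mercy 51/178 = 28.7%, Summit 734/1944 = 37.8% → Summit
Summit has the higher rate in all 3 groups.

Summit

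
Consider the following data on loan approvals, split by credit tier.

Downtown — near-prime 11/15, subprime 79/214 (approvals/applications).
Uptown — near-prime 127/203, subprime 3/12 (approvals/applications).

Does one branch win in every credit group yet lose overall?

Near-prime: Downtown 11/15 = 73.3%, Uptown 127/203 = 62.6% → Downtown
Subprime: Downtown 79/214 = 36.9%, Uptown 3/12 = 25.0% → Downtown
Overall: Downtown 90/229 = 39.3%, Uptown 130/215 = 60.5% → Uptown
Downtown wins each credit group but Uptown wins overall — the comparison reverses. Downtown's applications skew toward subprime, which has a lower base rate.

Yes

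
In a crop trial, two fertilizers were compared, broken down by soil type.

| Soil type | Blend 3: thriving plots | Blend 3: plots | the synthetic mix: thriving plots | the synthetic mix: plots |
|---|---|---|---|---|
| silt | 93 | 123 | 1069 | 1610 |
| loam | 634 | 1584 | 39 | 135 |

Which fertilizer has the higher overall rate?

Silt: Blend 3 93/123 = 75.6%, the synthetic mix 1069/1610 = 66.4% → Blend 3
Loam: Blend 3 634/1584 = 40.0%, the synthetic mix 39/135 = 28.9% → Blend 3
Overall: Blend 3 727/1707 = 42.6%, the synthetic mix 1108/1745 = 63.5% → the synthetic mix
(Blend 3 wins every soil group but the synthetic mix wins overall — Blend 3's plots skew toward the low-rate loam group.)

the synthetic mix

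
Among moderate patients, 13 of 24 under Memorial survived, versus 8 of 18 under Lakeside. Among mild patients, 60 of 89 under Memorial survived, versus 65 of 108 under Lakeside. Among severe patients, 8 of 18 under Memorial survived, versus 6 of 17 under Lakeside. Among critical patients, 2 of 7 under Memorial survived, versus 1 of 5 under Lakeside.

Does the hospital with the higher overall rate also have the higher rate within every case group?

Moderate: Memorial 13/24 = 54.2%, Lakeside 8/18 = 44.4% → Memorial
Mild: Memorial 60/89 = 67.4%, Lakeside 65/108 = 60.2% → Memorial
Severe: Memorial 8/18 = 44.4%, Lakeside 6/17 = 35.3% → Memorial
Critical: Memorial 2/7 = 28.6%, Lakeside 1/5 = 20.0% → Memorial
Overall: Memorial 83/138 = 60.1%, Lakeside 80/148 = 54.1% → Memorial
Memorial wins overall and in every case group — no reversal.

Yes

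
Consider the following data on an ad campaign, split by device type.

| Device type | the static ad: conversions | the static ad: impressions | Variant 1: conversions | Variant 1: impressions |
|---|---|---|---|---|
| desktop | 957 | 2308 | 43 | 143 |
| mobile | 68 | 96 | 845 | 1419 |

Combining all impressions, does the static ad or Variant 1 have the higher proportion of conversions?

Desktop: the static ad 957/2308 = 41.5%, Variant 1 43/143 = 30.1% → the static ad
Mobile: the static ad 68/96 = 70.8%, Variant 1 845/1419 = 59.5% → the static ad
Overall: the static ad 1025/2404 = 42.6%, Variant 1 888/1562 = 56.9% → Variant 1
(The static ad wins every device group but Variant 1 wins overall — the static ad's impressions skew toward the low-rate desktop group.)

Variant 1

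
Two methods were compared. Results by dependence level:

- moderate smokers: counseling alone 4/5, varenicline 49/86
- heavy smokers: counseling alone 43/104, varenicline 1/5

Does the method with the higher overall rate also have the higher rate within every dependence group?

Moderate smokers: counseling alone 4/5 = 80.0%, varenicline 49/86 = 57.0% → counseling alone
Heavy smokers: counseling alone 43/104 = 41.3%, varenicline 1/5 = 20.0% → counseling alone
Overall: counseling alone 47/109 = 43.1%, varenicline 50/91 = 54.9% → varenicline
Counseling alone wins each dependence group but varenicline wins overall — the comparison reverses. Counseling alone's participants skew toward heavy smokers, which has a lower base rate.

No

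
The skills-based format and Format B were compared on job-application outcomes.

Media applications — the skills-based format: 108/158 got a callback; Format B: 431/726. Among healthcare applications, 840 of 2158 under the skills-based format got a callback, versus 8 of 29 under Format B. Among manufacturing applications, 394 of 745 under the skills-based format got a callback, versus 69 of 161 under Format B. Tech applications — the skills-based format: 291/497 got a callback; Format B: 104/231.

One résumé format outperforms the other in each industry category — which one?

the skills-based format

Media: the skills-based format 108/158 = 68.4%, Format B 431/726 = 59.4% → the skills-based format
Healthcare: the skills-based format 840/2158 = 38.9%, Format B 8/29 = 27.6% → the skills-based format
Manufacturing: the skills-based format 394/745 = 52.9%, Format B 69/161 = 42.9% → the skills-based format
Tech: the skills-based format 291/497 = 58.6%, Format B 104/231 = 45.0% → the skills-based format
The skills-based format has the higher rate in all 4 groups.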